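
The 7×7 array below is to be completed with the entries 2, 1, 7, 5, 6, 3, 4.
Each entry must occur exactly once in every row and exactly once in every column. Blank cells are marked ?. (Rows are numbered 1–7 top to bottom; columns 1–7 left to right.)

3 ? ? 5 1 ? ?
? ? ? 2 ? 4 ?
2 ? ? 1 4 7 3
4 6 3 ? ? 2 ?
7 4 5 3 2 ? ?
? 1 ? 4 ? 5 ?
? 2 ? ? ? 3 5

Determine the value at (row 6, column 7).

Row 1, column 2: row 1 has {1, 5, 3} and column 2 has {2, 1, 6, 4}, leaving only 7.
Row 1, column 6: row 1 has {1, 7, 5, 3} and column 6 has {2, 7, 5, 3, 4}, leaving only 6.
Row 3, column 2: row 3 has {2, 1, 7, 3, 4} and column 2 has {2, 1, 7, 6, 4}, leaving only 5.
Row 2, column 2: row 2 has {2, 4} and column 2 has {2, 1, 7, 5, 6, 4}, leaving only 3.
Row 3, column 3: row 3 has {2, 1, 7, 5, 3, 4} and column 3 has {5, 3}, leaving only 6.
Row 4, column 4: row 4 has {2, 6, 3, 4} and column 4 has {2, 1, 5, 3, 4}, leaving only 7.
Row 4, column 5: row 4 has {2, 7, 6, 3, 4} and column 5 has {2, 1, 4}, leaving only 5.
Row 4, column 7: row 4 has {2, 7, 5, 6, 3, 4} and column 7 has {5, 3}, leaving only 1.
Row 5, column 6: row 5 has {2, 7, 5, 3, 4} and column 6 has {2, 7, 5, 6, 3, 4}, leaving only 1.
Row 5, column 7: row 5 has {2, 1, 7, 5, 3, 4} and column 7 has {1, 5, 3}, leaving only 6.
Row 2, column 7: row 2 has {2, 3, 4} and column 7 has {1, 5, 6, 3}, leaving only 7.
Row 6 already has {1, 5, 4} and column 7 already has {1, 7, 5, 6, 3}, so row 6, column 7 must be 2.

2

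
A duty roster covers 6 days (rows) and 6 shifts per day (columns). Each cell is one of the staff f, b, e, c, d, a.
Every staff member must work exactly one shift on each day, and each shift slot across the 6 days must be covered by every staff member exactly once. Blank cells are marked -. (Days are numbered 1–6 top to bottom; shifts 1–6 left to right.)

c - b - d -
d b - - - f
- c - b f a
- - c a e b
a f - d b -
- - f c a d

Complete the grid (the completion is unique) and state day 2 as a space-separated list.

d b a e c f

Day 2, shift 4: day 2 has {f, b, d} and shift 4 has {b, c, d, a}, leaving only e.
Day 2, shift 3: day 2 has {f, b, e, d} and shift 3 has {f, b, c}, leaving only a.
Day 2, shift 5: day 2 has {f, b, e, d, a} and shift 5 has {f, b, e, d, a}, leaving only c.
So day 2 reads: d b a e c f.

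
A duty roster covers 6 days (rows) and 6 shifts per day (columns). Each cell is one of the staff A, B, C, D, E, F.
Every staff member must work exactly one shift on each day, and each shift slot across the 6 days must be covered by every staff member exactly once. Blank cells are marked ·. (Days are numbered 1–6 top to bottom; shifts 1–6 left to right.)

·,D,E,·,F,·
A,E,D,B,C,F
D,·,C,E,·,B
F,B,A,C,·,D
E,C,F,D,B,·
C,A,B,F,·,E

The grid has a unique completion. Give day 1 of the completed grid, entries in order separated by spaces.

B D E A F C

Day 1, shift 1: day 1 has {D, E, F} and shift 1 has {A, C, D, E, F}, leaving only B.
Day 1, shift 4: day 1 has {B, D, E, F} and shift 4 has {B, C, D, E, F}, leaving only A.
Day 1, shift 6: day 1 has {A, B, D, E, F} and shift 6 has {B, D, E, F}, leaving only C.
So day 1 reads: B D E A F C.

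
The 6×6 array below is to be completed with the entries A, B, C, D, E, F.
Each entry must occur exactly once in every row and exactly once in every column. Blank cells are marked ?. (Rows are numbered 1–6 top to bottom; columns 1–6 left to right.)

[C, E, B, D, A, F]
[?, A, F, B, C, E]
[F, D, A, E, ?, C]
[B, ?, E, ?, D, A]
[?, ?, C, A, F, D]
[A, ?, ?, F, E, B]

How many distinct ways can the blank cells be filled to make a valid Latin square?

1

Row 2, column 1: eliminating its row and column leaves {D}.
Row 3, column 5: eliminating its row and column leaves {B}.
Row 4, column 2: eliminating its row and column leaves {C, F}.
Row 4, column 4: eliminating its row and column leaves {C}.
Row 5, column 1: eliminating its row and column leaves {E}.
Row 5, column 2: eliminating its row and column leaves {B}.
Row 6, column 2: eliminating its row and column leaves {C}.
Row 6, column 3: eliminating its row and column leaves {D}.
Only one assignment across all blanks avoids any row or column repeat, giving 1 completion.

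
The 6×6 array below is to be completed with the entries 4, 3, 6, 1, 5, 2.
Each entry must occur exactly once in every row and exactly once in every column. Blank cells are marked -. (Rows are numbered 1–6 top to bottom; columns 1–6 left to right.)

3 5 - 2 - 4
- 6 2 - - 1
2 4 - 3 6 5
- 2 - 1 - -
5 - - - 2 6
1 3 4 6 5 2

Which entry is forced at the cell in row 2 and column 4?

Row 1, column 5: row 1 has {4, 3, 5, 2} and column 5 has {6, 5, 2}, leaving only 1.
Row 1, column 3: row 1 has {4, 3, 1, 5, 2} and column 3 has {4, 2}, leaving only 6.
Row 2, column 1: row 2 has {6, 1, 2} and column 1 has {3, 1, 5, 2}, leaving only 4.
Row 2 already has {4, 6, 1, 2} and column 4 already has {3, 6, 1, 2}, so row 2, column 4 must be 5.

5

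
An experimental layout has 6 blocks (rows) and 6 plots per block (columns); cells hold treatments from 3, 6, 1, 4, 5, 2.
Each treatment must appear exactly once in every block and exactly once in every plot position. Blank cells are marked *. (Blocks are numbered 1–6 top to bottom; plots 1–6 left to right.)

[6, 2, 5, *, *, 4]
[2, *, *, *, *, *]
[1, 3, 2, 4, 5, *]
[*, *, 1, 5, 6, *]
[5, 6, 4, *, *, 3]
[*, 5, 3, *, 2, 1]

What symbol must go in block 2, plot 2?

Block 2, plot 3: block 2 has {2} and plot 3 has {3, 1, 4, 5, 2}, leaving only 6.
Block 2, plot 6: block 2 has {6, 2} and plot 6 has {3, 1, 4}, leaving only 5.
Block 3, plot 6: block 3 has {3, 1, 4, 5, 2} and plot 6 has {3, 1, 4, 5}, leaving only 6.
Block 4, plot 2: block 4 has {6, 1, 5} and plot 2 has {3, 6, 5, 2}, leaving only 4.
Block 2 already has {6, 5, 2} and plot 2 already has {3, 6, 4, 5, 2}, so block 2, plot 2 must be 1.

1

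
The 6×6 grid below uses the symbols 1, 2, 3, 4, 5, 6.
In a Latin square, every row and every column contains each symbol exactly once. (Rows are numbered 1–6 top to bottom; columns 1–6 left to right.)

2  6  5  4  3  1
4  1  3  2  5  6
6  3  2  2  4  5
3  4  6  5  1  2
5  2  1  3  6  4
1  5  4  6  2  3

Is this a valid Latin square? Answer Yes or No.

No

Column 4 contains 2 twice (at rows 2 and 3), so it is not a permutation.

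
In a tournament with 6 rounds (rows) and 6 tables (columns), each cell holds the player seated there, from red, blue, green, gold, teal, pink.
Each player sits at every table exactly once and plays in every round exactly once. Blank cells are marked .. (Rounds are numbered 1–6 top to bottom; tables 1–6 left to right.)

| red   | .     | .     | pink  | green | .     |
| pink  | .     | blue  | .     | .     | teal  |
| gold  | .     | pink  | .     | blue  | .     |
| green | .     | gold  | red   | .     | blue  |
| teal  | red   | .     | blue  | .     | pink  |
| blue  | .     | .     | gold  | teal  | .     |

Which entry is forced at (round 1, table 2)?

Round 1, table 3: round 1 has {red, green, pink} and table 3 has {blue, gold, pink}, leaving only teal.
Round 1, table 6: round 1 has {red, green, teal, pink} and table 6 has {blue, teal, pink}, leaving only gold.
Round 1 already has {red, green, gold, teal, pink} and table 2 already has {red}, so round 1, table 2 must be blue.

blue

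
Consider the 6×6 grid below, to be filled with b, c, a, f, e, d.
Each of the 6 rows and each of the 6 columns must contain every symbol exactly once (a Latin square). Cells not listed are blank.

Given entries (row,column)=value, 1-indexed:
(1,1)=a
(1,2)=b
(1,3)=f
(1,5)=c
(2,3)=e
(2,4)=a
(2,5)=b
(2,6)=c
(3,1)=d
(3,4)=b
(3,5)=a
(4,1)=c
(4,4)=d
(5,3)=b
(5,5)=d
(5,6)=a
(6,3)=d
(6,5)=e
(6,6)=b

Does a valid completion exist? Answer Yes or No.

No

Row 1, column 4: row 1 has {b, c, a, f} and column 4 has {b, a, d}, so it must be e.
Row 1, column 6: row 1 has {b, c, a, f, e} and column 6 has {b, c, a}, so it must be d.
Row 2, column 1: row 2 has {b, c, a, e} and column 1 has {c, a, d}, so it must be f.
Now row 6, column 1: row 6 together with column 1 already contain {b, c, a, f, e, d} — every symbol — so nothing can go there. The grid has no valid completion.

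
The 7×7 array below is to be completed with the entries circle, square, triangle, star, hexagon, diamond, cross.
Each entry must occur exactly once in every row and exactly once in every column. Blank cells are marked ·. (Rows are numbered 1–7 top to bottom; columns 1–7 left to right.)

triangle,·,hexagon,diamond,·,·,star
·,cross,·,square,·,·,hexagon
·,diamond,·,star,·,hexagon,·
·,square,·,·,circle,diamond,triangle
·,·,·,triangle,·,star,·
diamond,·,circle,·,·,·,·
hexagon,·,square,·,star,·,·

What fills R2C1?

Row 1, column 2: row 1 has {triangle, star, hexagon, diamond} and column 2 has {square, diamond, cross}, leaving only circle.
Row 5, column 2: row 5 has {triangle, star} and column 2 has {circle, square, diamond, cross}, leaving only hexagon.
Row 7, column 2: row 7 has {square, star, hexagon} and column 2 has {circle, square, hexagon, diamond, cross}, leaving only triangle.
Row 6, column 2: row 6 has {circle, diamond} and column 2 has {circle, square, triangle, hexagon, diamond, cross}, leaving only star.
Row 2, column 1 is narrowed to {circle, star}.
If it were circle, then row 6, column 7 would be left with no valid symbol.
So row 2, column 1 must be star.

star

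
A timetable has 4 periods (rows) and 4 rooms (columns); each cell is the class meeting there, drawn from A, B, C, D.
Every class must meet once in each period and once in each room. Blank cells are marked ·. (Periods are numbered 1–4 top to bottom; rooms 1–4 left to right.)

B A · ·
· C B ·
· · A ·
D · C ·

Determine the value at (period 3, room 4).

Period 1, room 3: period 1 has {A, B} and room 3 has {A, B, C}, leaving only D.
Period 1, room 4: period 1 has {A, B, D} and room 4 has {}, leaving only C.
Period 2, room 1: period 2 has {B, C} and room 1 has {B, D}, leaving only A.
Period 2, room 4: period 2 has {A, B, C} and room 4 has {C}, leaving only D.
Period 3 already has {A} and room 4 already has {C, D}, so period 3, room 4 must be B.

B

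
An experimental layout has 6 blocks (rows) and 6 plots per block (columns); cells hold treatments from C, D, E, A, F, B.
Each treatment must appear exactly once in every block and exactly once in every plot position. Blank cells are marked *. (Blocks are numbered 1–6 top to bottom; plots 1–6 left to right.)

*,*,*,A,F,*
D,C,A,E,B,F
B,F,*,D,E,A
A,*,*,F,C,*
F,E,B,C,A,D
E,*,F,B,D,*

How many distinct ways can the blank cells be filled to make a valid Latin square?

Block 1, plot 1: eliminating its block and plot leaves {C}.
Block 1, plot 2: eliminating its block and plot leaves {D, B}.
Block 1, plot 3: eliminating its block and plot leaves {C, D, E}.
Block 1, plot 6: eliminating its block and plot leaves {C, E, B}.
Block 3, plot 3: eliminating its block and plot leaves {C}.
Block 4, plot 2: eliminating its block and plot leaves {D, B}.
Block 4, plot 3: eliminating its block and plot leaves {D, E}.
Block 4, plot 6: eliminating its block and plot leaves {E, B}.
Block 6, plot 2: eliminating its block and plot leaves {A}.
Block 6, plot 6: eliminating its block and plot leaves {C}.
Enumerating the assignments across these blanks that avoid any block or plot repeat gives 2 completions.

2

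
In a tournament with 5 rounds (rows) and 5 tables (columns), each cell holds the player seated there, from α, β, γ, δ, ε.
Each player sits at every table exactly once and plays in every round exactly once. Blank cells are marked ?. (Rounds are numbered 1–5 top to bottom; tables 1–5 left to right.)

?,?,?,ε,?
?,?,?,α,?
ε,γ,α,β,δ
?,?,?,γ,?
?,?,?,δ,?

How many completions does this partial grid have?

Round 1, table 1: eliminating its round and table leaves {α, β, γ, δ}.
Round 1, table 2: eliminating its round and table leaves {α, β, δ}.
Round 1, table 3: eliminating its round and table leaves {β, γ, δ}.
Round 1, table 5: eliminating its round and table leaves {α, β, γ}.
Round 2, table 1: eliminating its round and table leaves {β, γ, δ}.
Round 2, table 2: eliminating its round and table leaves {β, δ, ε}.
Round 2, table 3: eliminating its round and table leaves {β, γ, δ, ε}.
Round 2, table 5: eliminating its round and table leaves {β, γ, ε}.
Round 4, table 1: eliminating its round and table leaves {α, β, δ}.
Round 4, table 2: eliminating its round and table leaves {α, β, δ, ε}.
Round 4, table 3: eliminating its round and table leaves {β, δ, ε}.
Round 4, table 5: eliminating its round and table leaves {α, β, ε}.
Round 5, table 1: eliminating its round and table leaves {α, β, γ}.
Round 5, table 2: eliminating its round and table leaves {α, β, ε}.
Round 5, table 3: eliminating its round and table leaves {β, γ, ε}.
Round 5, table 5: eliminating its round and table leaves {α, β, γ, ε}.
Enumerating the assignments across these blanks that avoid any round or table repeat gives 56 completions.

56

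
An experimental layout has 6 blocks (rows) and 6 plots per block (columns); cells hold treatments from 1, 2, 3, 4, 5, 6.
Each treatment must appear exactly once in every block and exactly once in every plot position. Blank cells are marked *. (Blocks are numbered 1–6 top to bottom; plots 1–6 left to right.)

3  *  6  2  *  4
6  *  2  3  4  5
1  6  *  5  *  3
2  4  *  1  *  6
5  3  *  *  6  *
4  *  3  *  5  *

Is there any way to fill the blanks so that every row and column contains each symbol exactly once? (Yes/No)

No block or plot among the givens repeats a symbol, and propagating forced cells runs into no contradiction.
One valid completion exists (for instance, 3 5 6 2 1 4 / 6 1 2 3 4 5 / 1 6 4 5 2 3 / 2 4 5 1 3 6 / 5 3 1 4 6 2 / 4 2 3 6 5 1).

Yes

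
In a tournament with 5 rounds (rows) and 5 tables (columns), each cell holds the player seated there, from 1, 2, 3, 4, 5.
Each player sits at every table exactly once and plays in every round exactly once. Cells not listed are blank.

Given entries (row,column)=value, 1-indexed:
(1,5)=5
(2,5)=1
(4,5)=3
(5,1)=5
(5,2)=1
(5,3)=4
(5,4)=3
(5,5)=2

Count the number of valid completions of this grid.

Round 1, table 1: eliminating its round and table leaves {1, 2, 3, 4}.
Round 1, table 2: eliminating its round and table leaves {2, 3, 4}.
Round 1, table 3: eliminating its round and table leaves {1, 2, 3}.
Round 1, table 4: eliminating its round and table leaves {1, 2, 4}.
Round 2, table 1: eliminating its round and table leaves {2, 3, 4}.
Round 2, table 2: eliminating its round and table leaves {2, 3, 4, 5}.
Round 2, table 3: eliminating its round and table leaves {2, 3, 5}.
Round 2, table 4: eliminating its round and table leaves {2, 4, 5}.
Round 3, table 1: eliminating its round and table leaves {1, 2, 3, 4}.
Round 3, table 2: eliminating its round and table leaves {2, 3, 4, 5}.
Round 3, table 3: eliminating its round and table leaves {1, 2, 3, 5}.
Round 3, table 4: eliminating its round and table leaves {1, 2, 4, 5}.
Round 3, table 5: eliminating its round and table leaves {4}.
Round 4, table 1: eliminating its round and table leaves {1, 2, 4}.
Round 4, table 2: eliminating its round and table leaves {2, 4, 5}.
Round 4, table 3: eliminating its round and table leaves {1, 2, 5}.
Round 4, table 4: eliminating its round and table leaves {1, 2, 4, 5}.
Enumerating the assignments across these blanks that avoid any round or table repeat gives 56 completions.

56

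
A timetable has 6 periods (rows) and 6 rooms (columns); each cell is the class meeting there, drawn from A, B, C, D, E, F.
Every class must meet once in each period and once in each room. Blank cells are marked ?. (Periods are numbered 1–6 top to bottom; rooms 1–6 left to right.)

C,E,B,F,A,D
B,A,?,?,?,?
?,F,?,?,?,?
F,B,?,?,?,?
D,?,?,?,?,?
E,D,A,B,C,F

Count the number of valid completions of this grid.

Period 2, room 3: eliminating its period and room leaves {C, D, E, F}.
Period 2, room 4: eliminating its period and room leaves {C, D, E}.
Period 2, room 5: eliminating its period and room leaves {D, E, F}.
Period 2, room 6: eliminating its period and room leaves {C, E}.
Period 3, room 1: eliminating its period and room leaves {A}.
Period 3, room 3: eliminating its period and room leaves {C, D, E}.
Period 3, room 4: eliminating its period and room leaves {A, C, D, E}.
Period 3, room 5: eliminating its period and room leaves {B, D, E}.
Period 3, room 6: eliminating its period and room leaves {A, B, C, E}.
Period 4, room 3: eliminating its period and room leaves {C, D, E}.
Period 4, room 4: eliminating its period and room leaves {A, C, D, E}.
Period 4, room 5: eliminating its period and room leaves {D, E}.
Period 4, room 6: eliminating its period and room leaves {A, C, E}.
Period 5, room 2: eliminating its period and room leaves {C}.
Period 5, room 3: eliminating its period and room leaves {C, E, F}.
Period 5, room 4: eliminating its period and room leaves {A, C, E}.
Period 5, room 5: eliminating its period and room leaves {B, E, F}.
Period 5, room 6: eliminating its period and room leaves {A, B, C, E}.
Enumerating the assignments across these blanks that avoid any period or room repeat gives 16 completions.

16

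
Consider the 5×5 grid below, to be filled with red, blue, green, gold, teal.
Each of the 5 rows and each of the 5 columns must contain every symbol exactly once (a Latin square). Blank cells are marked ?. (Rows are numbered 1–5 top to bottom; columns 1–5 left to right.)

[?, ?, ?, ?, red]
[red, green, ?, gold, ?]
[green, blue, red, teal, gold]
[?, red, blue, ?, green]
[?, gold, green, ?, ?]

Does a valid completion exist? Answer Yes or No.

Row 4, column 4: row 4 together with column 4 already contain {red, blue, green, gold, teal} — every symbol — so nothing can go there. The grid has no valid completion.

No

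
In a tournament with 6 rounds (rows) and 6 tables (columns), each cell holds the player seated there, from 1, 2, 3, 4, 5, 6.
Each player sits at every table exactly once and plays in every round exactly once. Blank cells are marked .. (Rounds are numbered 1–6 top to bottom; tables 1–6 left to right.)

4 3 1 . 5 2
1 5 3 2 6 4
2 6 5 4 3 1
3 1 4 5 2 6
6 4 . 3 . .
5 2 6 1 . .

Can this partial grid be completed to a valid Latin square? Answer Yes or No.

No round or table among the givens repeats a symbol, and propagating forced cells runs into no contradiction.
One valid completion exists (for instance, 4 3 1 6 5 2 / 1 5 3 2 6 4 / 2 6 5 4 3 1 / 3 1 4 5 2 6 / 6 4 2 3 1 5 / 5 2 6 1 4 3).

Yes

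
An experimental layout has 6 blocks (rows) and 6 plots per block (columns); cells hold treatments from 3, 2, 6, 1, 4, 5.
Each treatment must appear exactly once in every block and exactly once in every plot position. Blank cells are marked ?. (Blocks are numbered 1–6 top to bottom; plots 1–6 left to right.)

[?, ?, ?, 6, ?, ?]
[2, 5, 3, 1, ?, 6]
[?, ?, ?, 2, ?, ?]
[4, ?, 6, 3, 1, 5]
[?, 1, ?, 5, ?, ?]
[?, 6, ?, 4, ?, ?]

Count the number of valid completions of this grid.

Block 1, plot 1: eliminating its block and plot leaves {3, 1, 5}.
Block 1, plot 2: eliminating its block and plot leaves {3, 2, 4}.
Block 1, plot 3: eliminating its block and plot leaves {2, 1, 4, 5}.
Block 1, plot 5: eliminating its block and plot leaves {3, 2, 4, 5}.
Block 1, plot 6: eliminating its block and plot leaves {3, 2, 1, 4}.
Block 2, plot 5: eliminating its block and plot leaves {4}.
Block 3, plot 1: eliminating its block and plot leaves {3, 6, 1, 5}.
Block 3, plot 2: eliminating its block and plot leaves {3, 4}.
Block 3, plot 3: eliminating its block and plot leaves {1, 4, 5}.
Block 3, plot 5: eliminating its block and plot leaves {3, 6, 4, 5}.
Block 3, plot 6: eliminating its block and plot leaves {3, 1, 4}.
Block 4, plot 2: eliminating its block and plot leaves {2}.
Block 5, plot 1: eliminating its block and plot leaves {3, 6}.
Block 5, plot 3: eliminating its block and plot leaves {2, 4}.
Block 5, plot 5: eliminating its block and plot leaves {3, 2, 6, 4}.
Block 5, plot 6: eliminating its block and plot leaves {3, 2, 4}.
Block 6, plot 1: eliminating its block and plot leaves {3, 1, 5}.
Block 6, plot 3: eliminating its block and plot leaves {2, 1, 5}.
Block 6, plot 5: eliminating its block and plot leaves {3, 2, 5}.
Block 6, plot 6: eliminating its block and plot leaves {3, 2, 1}.
Enumerating the assignments across these blanks that avoid any block or plot repeat gives 34 completions.

34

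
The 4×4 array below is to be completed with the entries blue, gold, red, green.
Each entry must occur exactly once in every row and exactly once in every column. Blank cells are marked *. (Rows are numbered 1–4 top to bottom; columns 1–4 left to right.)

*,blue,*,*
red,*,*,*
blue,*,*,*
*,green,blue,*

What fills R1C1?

green

Row 2, column 2: row 2 has {red} and column 2 has {blue, green}, leaving only gold.
Row 2, column 3: row 2 has {gold, red} and column 3 has {blue}, leaving only green.
Row 2, column 4: row 2 has {gold, red, green} and column 4 has {}, leaving only blue.
Row 3, column 2: row 3 has {blue} and column 2 has {blue, gold, green}, leaving only red.
Row 3, column 3: row 3 has {blue, red} and column 3 has {blue, green}, leaving only gold.
Row 1, column 3: row 1 has {blue} and column 3 has {blue, gold, green}, leaving only red.
Row 3, column 4: row 3 has {blue, gold, red} and column 4 has {blue}, leaving only green.
Row 1, column 4: row 1 has {blue, red} and column 4 has {blue, green}, leaving only gold.
Row 1 already has {blue, gold, red} and column 1 already has {blue, red}, so row 1, column 1 must be green.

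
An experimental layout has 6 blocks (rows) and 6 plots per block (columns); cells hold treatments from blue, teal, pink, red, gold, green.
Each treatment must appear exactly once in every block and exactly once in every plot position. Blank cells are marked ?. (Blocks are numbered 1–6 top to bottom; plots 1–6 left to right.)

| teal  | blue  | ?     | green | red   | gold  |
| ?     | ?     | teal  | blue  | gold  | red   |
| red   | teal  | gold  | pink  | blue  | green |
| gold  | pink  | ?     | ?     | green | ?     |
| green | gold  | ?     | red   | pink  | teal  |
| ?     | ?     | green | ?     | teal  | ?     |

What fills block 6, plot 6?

pink

Block 1, plot 3: block 1 has {blue, teal, red, gold, green} and plot 3 has {teal, gold, green}, leaving only pink.
Block 2, plot 1: block 2 has {blue, teal, red, gold} and plot 1 has {teal, red, gold, green}, leaving only pink.
Block 2, plot 2: block 2 has {blue, teal, pink, red, gold} and plot 2 has {blue, teal, pink, gold}, leaving only green.
Block 4, plot 4: block 4 has {pink, gold, green} and plot 4 has {blue, pink, red, green}, leaving only teal.
Block 4, plot 6: block 4 has {teal, pink, gold, green} and plot 6 has {teal, red, gold, green}, leaving only blue.
Block 6 already has {teal, green} and plot 6 already has {blue, teal, red, gold, green}, so block 6, plot 6 must be pink.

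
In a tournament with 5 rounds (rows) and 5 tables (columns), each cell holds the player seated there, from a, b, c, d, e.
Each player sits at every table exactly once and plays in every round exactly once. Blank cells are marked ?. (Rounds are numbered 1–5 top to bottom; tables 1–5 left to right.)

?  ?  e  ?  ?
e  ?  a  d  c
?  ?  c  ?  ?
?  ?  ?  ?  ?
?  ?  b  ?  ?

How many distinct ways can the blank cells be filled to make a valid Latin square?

Round 1, table 1: eliminating its round and table leaves {a, b, c, d}.
Round 1, table 2: eliminating its round and table leaves {a, b, c, d}.
Round 1, table 4: eliminating its round and table leaves {a, b, c}.
Round 1, table 5: eliminating its round and table leaves {a, b, d}.
Round 2, table 2: eliminating its round and table leaves {b}.
Round 3, table 1: eliminating its round and table leaves {a, b, d}.
Round 3, table 2: eliminating its round and table leaves {a, b, d, e}.
Round 3, table 4: eliminating its round and table leaves {a, b, e}.
Round 3, table 5: eliminating its round and table leaves {a, b, d, e}.
Round 4, table 1: eliminating its round and table leaves {a, b, c, d}.
Round 4, table 2: eliminating its round and table leaves {a, b, c, d, e}.
Round 4, table 3: eliminating its round and table leaves {d}.
Round 4, table 4: eliminating its round and table leaves {a, b, c, e}.
Round 4, table 5: eliminating its round and table leaves {a, b, d, e}.
Round 5, table 1: eliminating its round and table leaves {a, c, d}.
Round 5, table 2: eliminating its round and table leaves {a, c, d, e}.
Round 5, table 4: eliminating its round and table leaves {a, c, e}.
Round 5, table 5: eliminating its round and table leaves {a, d, e}.
Enumerating the assignments across these blanks that avoid any round or table repeat gives 56 completions.

56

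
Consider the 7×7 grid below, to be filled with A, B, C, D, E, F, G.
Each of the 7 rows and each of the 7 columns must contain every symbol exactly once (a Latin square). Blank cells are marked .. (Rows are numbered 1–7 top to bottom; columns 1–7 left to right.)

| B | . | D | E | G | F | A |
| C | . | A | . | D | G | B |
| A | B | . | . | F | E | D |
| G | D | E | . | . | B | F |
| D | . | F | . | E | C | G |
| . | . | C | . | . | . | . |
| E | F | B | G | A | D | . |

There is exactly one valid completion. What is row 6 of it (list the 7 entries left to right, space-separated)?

F G C D B A E

Row 6, column 1: row 6 has {C} and column 1 has {A, B, C, D, E, G}, leaving only F.
Row 6, column 5: row 6 has {C, F} and column 5 has {A, D, E, F, G}, leaving only B.
Row 6, column 6: row 6 has {B, C, F} and column 6 has {B, C, D, E, F, G}, leaving only A.
Row 6, column 4: row 6 has {A, B, C, F} and column 4 has {E, G}, leaving only D.
Row 6, column 7: row 6 has {A, B, C, D, F} and column 7 has {A, B, D, F, G}, leaving only E.
Row 6, column 2: row 6 has {A, B, C, D, E, F} and column 2 has {B, D, F}, leaving only G.
So row 6 reads: F G C D B A E.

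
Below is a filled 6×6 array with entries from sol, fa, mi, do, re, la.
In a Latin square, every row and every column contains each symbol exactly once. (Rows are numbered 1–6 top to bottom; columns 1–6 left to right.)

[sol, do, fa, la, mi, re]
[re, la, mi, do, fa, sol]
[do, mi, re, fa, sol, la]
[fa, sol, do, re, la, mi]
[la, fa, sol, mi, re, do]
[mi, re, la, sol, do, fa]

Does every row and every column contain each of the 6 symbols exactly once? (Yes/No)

Yes

Each row is a permutation of the 6 symbols, and so is each column.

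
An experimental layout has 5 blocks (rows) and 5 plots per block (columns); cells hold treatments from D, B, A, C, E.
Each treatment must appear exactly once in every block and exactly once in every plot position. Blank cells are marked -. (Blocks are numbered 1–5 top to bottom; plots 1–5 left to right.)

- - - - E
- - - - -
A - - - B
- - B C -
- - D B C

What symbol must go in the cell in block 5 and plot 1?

Block 5 already has {D, B, C} and plot 1 already has {A}, so block 5, plot 1 must be E.

E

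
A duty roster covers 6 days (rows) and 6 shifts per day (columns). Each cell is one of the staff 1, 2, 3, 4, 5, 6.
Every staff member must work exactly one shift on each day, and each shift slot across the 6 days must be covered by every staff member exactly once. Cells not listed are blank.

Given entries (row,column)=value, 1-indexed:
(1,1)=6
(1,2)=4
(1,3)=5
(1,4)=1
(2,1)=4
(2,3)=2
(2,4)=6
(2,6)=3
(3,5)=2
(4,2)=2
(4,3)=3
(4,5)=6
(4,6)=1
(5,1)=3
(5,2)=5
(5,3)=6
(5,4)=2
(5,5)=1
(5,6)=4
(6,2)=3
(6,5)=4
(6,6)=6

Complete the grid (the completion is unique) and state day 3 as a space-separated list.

Day 3, shift 6: day 3 has {2} and shift 6 has {1, 3, 4, 6}, leaving only 5.
Day 3, shift 1: day 3 has {2, 5} and shift 1 has {3, 4, 6}, leaving only 1.
Day 3, shift 2: day 3 has {1, 2, 5} and shift 2 has {2, 3, 4, 5}, leaving only 6.
Day 3, shift 3: day 3 has {1, 2, 5, 6} and shift 3 has {2, 3, 5, 6}, leaving only 4.
Day 3, shift 4: day 3 has {1, 2, 4, 5, 6} and shift 4 has {1, 2, 6}, leaving only 3.
So day 3 reads: 1 6 4 3 2 5.

1 6 4 3 2 5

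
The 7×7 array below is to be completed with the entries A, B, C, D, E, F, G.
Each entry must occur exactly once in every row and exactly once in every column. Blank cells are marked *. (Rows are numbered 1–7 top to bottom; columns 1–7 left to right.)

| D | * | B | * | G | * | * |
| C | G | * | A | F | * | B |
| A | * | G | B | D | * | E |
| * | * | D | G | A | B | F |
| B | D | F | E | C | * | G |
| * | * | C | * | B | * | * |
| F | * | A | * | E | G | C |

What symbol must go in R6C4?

Row 1, column 7: row 1 has {B, D, G} and column 7 has {B, C, E, F, G}, leaving only A.
Row 2, column 3: row 2 has {A, B, C, F, G} and column 3 has {A, B, C, D, F, G}, leaving only E.
Row 2, column 6: row 2 has {A, B, C, E, F, G} and column 6 has {B, G}, leaving only D.
Row 4, column 1: row 4 has {A, B, D, F, G} and column 1 has {A, B, C, D, F}, leaving only E.
Row 4, column 2: row 4 has {A, B, D, E, F, G} and column 2 has {D, G}, leaving only C.
Row 3, column 2: row 3 has {A, B, D, E, G} and column 2 has {C, D, G}, leaving only F.
Row 1, column 2: row 1 has {A, B, D, G} and column 2 has {C, D, F, G}, leaving only E.
Row 3, column 6: row 3 has {A, B, D, E, F, G} and column 6 has {B, D, G}, leaving only C.
Row 1, column 6: row 1 has {A, B, D, E, G} and column 6 has {B, C, D, G}, leaving only F.
Row 1, column 4: row 1 has {A, B, D, E, F, G} and column 4 has {A, B, E, G}, leaving only C.
Row 5, column 6: row 5 has {B, C, D, E, F, G} and column 6 has {B, C, D, F, G}, leaving only A.
Row 6, column 1: row 6 has {B, C} and column 1 has {A, B, C, D, E, F}, leaving only G.
Row 6, column 2: row 6 has {B, C, G} and column 2 has {C, D, E, F, G}, leaving only A.
Row 6, column 6: row 6 has {A, B, C, G} and column 6 has {A, B, C, D, F, G}, leaving only E.
Row 6, column 7: row 6 has {A, B, C, E, G} and column 7 has {A, B, C, E, F, G}, leaving only D.
Row 6 already has {A, B, C, D, E, G} and column 4 already has {A, B, C, E, G}, so row 6, column 4 must be F.

F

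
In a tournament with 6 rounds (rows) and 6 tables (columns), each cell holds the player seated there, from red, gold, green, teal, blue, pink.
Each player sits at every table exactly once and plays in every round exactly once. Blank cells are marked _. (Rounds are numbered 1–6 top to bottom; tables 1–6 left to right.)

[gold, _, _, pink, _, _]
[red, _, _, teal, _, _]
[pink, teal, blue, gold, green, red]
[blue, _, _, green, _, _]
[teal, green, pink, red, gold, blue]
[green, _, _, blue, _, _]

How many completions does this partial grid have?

20

Round 1, table 2: eliminating its round and table leaves {red, blue}.
Round 1, table 3: eliminating its round and table leaves {red, green, teal}.
Round 1, table 5: eliminating its round and table leaves {red, teal, blue}.
Round 1, table 6: eliminating its round and table leaves {green, teal}.
Round 2, table 2: eliminating its round and table leaves {gold, blue, pink}.
Round 2, table 3: eliminating its round and table leaves {gold, green}.
Round 2, table 5: eliminating its round and table leaves {blue, pink}.
Round 2, table 6: eliminating its round and table leaves {gold, green, pink}.
Round 4, table 2: eliminating its round and table leaves {red, gold, pink}.
Round 4, table 3: eliminating its round and table leaves {red, gold, teal}.
Round 4, table 5: eliminating its round and table leaves {red, teal, pink}.
Round 4, table 6: eliminating its round and table leaves {gold, teal, pink}.
Round 6, table 2: eliminating its round and table leaves {red, gold, pink}.
Round 6, table 3: eliminating its round and table leaves {red, gold, teal}.
Round 6, table 5: eliminating its round and table leaves {red, teal, pink}.
Round 6, table 6: eliminating its round and table leaves {gold, teal, pink}.
Enumerating the assignments across these blanks that avoid any round or table repeat gives 20 completions.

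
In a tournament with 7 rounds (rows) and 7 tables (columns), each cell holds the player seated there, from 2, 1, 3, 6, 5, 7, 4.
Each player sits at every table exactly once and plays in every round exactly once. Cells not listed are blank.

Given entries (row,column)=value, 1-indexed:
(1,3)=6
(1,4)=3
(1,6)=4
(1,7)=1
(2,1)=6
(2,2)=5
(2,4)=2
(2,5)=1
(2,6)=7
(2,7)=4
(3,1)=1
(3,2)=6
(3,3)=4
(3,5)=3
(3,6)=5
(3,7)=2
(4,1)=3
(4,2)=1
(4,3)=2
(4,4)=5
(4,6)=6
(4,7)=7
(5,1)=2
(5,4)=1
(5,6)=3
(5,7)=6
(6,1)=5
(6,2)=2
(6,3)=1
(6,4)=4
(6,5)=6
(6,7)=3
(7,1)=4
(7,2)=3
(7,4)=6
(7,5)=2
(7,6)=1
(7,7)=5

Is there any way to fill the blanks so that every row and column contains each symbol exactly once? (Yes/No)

Round 6, table 6: round 6 together with table 6 already contain {2, 1, 3, 6, 5, 7, 4} — every symbol — so nothing can go there. The grid has no valid completion.

No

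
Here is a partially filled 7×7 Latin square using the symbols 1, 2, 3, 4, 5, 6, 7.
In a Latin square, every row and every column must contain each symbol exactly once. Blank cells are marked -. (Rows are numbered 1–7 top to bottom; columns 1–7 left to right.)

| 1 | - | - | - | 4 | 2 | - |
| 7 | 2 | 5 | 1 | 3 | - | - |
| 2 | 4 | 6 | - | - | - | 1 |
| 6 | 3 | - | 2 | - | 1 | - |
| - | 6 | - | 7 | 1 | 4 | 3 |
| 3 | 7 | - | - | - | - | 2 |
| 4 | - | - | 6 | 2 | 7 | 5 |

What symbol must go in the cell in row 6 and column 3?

1

Row 1, column 2: row 1 has {1, 2, 4} and column 2 has {2, 3, 4, 6, 7}, leaving only 5.
Row 1, column 4: row 1 has {1, 2, 4, 5} and column 4 has {1, 2, 6, 7}, leaving only 3.
Row 1, column 3: row 1 has {1, 2, 3, 4, 5} and column 3 has {5, 6}, leaving only 7.
Row 1, column 7: row 1 has {1, 2, 3, 4, 5, 7} and column 7 has {1, 2, 3, 5}, leaving only 6.
Row 2, column 6: row 2 has {1, 2, 3, 5, 7} and column 6 has {1, 2, 4, 7}, leaving only 6.
Row 2, column 7: row 2 has {1, 2, 3, 5, 6, 7} and column 7 has {1, 2, 3, 5, 6}, leaving only 4.
Row 3, column 4: row 3 has {1, 2, 4, 6} and column 4 has {1, 2, 3, 6, 7}, leaving only 5.
Row 3, column 5: row 3 has {1, 2, 4, 5, 6} and column 5 has {1, 2, 3, 4}, leaving only 7.
Row 3, column 6: row 3 has {1, 2, 4, 5, 6, 7} and column 6 has {1, 2, 4, 6, 7}, leaving only 3.
Row 4, column 3: row 4 has {1, 2, 3, 6} and column 3 has {5, 6, 7}, leaving only 4.
Row 6 already has {2, 3, 7} and column 3 already has {4, 5, 6, 7}, so row 6, column 3 must be 1.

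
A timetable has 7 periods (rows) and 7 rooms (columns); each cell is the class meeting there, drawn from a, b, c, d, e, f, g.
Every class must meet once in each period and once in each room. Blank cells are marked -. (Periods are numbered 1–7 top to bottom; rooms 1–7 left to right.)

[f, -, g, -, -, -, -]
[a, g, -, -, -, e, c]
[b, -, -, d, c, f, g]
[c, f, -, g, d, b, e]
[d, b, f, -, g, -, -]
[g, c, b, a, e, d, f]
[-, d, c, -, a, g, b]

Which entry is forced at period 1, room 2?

e

Period 1, room 5: period 1 has {f, g} and room 5 has {a, c, d, e, g}, leaving only b.
Period 2, room 3: period 2 has {a, c, e, g} and room 3 has {b, c, f, g}, leaving only d.
Period 2, room 5: period 2 has {a, c, d, e, g} and room 5 has {a, b, c, d, e, g}, leaving only f.
Period 2, room 4: period 2 has {a, c, d, e, f, g} and room 4 has {a, d, g}, leaving only b.
Period 4, room 3: period 4 has {b, c, d, e, f, g} and room 3 has {b, c, d, f, g}, leaving only a.
Period 3, room 3: period 3 has {b, c, d, f, g} and room 3 has {a, b, c, d, f, g}, leaving only e.
Period 3, room 2: period 3 has {b, c, d, e, f, g} and room 2 has {b, c, d, f, g}, leaving only a.
Period 1 already has {b, f, g} and room 2 already has {a, b, c, d, f, g}, so period 1, room 2 must be e.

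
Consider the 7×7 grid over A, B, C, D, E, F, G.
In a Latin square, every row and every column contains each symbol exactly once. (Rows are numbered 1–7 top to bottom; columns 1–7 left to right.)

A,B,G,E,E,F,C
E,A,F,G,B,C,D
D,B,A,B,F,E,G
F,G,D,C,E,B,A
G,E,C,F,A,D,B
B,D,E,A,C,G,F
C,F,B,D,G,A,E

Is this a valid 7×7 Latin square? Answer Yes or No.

Row 1 contains E twice (at columns 4 and 5); row 3 is also not a permutation.

No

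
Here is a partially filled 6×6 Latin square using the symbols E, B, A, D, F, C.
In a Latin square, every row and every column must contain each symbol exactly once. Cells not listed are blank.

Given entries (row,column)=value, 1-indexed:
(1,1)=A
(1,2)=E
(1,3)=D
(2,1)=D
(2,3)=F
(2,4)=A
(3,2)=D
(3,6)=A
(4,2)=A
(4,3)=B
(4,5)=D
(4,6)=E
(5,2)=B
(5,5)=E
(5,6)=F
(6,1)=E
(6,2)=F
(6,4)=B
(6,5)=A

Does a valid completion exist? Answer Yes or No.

Row 2, column 2: row 2 has {A, D, F} and column 2 has {E, B, A, D, F}, so it must be C.
Row 2, column 5: row 2 has {A, D, F, C} and column 5 has {E, A, D}, so it must be B.
Now row 2, column 6: row 2 together with column 6 already contain {E, B, A, D, F, C} — every symbol — so nothing can go there. The grid has no valid completion.

No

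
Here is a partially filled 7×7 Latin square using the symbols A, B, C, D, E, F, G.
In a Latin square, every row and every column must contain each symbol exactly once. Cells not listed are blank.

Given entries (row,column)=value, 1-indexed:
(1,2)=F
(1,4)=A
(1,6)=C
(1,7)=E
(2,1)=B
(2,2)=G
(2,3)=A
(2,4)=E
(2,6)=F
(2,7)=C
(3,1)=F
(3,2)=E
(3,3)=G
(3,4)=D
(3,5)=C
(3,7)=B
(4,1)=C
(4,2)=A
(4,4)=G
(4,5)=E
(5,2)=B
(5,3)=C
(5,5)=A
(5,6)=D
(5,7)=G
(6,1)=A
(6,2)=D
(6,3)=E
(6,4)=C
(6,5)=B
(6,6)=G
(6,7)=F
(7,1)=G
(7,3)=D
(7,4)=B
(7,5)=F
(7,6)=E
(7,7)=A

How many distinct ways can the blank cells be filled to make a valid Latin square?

Row 1, column 1: eliminating its row and column leaves {D}.
Row 1, column 3: eliminating its row and column leaves {B}.
Row 1, column 5: eliminating its row and column leaves {D, G}.
Row 2, column 5: eliminating its row and column leaves {D}.
Row 3, column 6: eliminating its row and column leaves {A}.
Row 4, column 3: eliminating its row and column leaves {B, F}.
Row 4, column 6: eliminating its row and column leaves {B}.
Row 4, column 7: eliminating its row and column leaves {D}.
Row 5, column 1: eliminating its row and column leaves {E}.
Row 5, column 4: eliminating its row and column leaves {F}.
Row 7, column 2: eliminating its row and column leaves {C}.
Only one assignment across all blanks avoids any row or column repeat, giving 1 completion.

1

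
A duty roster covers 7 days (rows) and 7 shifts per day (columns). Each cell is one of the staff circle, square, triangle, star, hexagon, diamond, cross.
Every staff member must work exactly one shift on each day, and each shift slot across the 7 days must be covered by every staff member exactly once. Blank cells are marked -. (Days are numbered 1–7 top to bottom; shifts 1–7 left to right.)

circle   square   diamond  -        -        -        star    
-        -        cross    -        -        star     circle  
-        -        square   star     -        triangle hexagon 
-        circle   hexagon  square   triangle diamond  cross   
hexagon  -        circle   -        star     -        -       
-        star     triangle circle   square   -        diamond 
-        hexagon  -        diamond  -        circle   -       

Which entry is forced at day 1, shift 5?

Day 4, shift 1: day 4 has {circle, square, triangle, hexagon, diamond, cross} and shift 1 has {circle, hexagon}, leaving only star.
Day 6, shift 1: day 6 has {circle, square, triangle, star, diamond} and shift 1 has {circle, star, hexagon}, leaving only cross.
Day 3, shift 1: day 3 has {square, triangle, star, hexagon} and shift 1 has {circle, star, hexagon, cross}, leaving only diamond.
Day 3, shift 2: day 3 has {square, triangle, star, hexagon, diamond} and shift 2 has {circle, square, star, hexagon}, leaving only cross.
Day 3, shift 5: day 3 has {square, triangle, star, hexagon, diamond, cross} and shift 5 has {square, triangle, star}, leaving only circle.
Day 6, shift 6: day 6 has {circle, square, triangle, star, diamond, cross} and shift 6 has {circle, triangle, star, diamond}, leaving only hexagon.
Day 1, shift 6: day 1 has {circle, square, star, diamond} and shift 6 has {circle, triangle, star, hexagon, diamond}, leaving only cross.
Day 1 already has {circle, square, star, diamond, cross} and shift 5 already has {circle, square, triangle, star}, so day 1, shift 5 must be hexagon.

hexagon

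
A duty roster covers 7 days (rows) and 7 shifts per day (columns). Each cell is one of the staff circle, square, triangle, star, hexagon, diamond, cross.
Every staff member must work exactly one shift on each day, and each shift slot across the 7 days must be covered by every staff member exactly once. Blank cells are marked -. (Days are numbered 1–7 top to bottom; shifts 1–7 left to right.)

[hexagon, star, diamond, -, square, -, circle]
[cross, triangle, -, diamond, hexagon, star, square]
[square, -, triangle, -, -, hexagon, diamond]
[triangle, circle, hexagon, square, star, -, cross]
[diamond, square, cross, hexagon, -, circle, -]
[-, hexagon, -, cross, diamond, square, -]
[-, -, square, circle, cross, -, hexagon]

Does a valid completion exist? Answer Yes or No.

Yes

No day or shift among the givens repeats a symbol, and propagating forced cells runs into no contradiction.
One valid completion exists (for instance, hexagon star diamond triangle square cross circle / cross triangle circle diamond hexagon star square / square cross triangle star circle hexagon diamond / triangle circle hexagon square star diamond cross / diamond square cross hexagon triangle circle star / circle hexagon star cross diamond square triangle / star diamond square circle cross triangle hexagon).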